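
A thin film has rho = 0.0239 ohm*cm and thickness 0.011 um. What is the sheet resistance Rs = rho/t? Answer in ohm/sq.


Step 1: Convert thickness to cm: t = 0.011 um = 1.1000e-06 cm
Step 2: Rs = rho / t = 0.0239 / 1.1000e-06
Step 3: Rs = 21727.3 ohm/sq

21727.3


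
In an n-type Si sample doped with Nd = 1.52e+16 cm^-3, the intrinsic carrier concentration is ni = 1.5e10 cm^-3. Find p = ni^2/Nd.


Step 1: Since Nd >> ni, n ≈ Nd = 1.52e+16 cm^-3
Step 2: p = ni^2 / n = (1.5e10)^2 / 1.52e+16
Step 3: p = 2.25e20 / 1.52e+16 = 1.48e+04 cm^-3

1.48e+04


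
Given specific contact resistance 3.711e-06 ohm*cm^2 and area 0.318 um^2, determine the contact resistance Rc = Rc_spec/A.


Step 1: Convert area to cm^2: 0.318 um^2 = 3.1800e-09 cm^2
Step 2: Rc = Rc_spec / A = 3.711e-06 / 3.1800e-09
Step 3: Rc = 1.17e+03 ohms

1.17e+03


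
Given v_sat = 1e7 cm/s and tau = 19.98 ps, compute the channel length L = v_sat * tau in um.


Step 1: tau in seconds = 19.98 ps * 1e-12 = 1.9980e-11 s
Step 2: L = v_sat * tau = 1e7 * 1.9980e-11 = 1.9980e-04 cm
Step 3: L in um = 1.9980e-04 * 1e4 = 1.998 um

1.998


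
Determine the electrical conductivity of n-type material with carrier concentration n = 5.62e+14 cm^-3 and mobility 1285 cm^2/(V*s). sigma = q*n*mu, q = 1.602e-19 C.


Step 1: sigma = q * n * mu
Step 2: sigma = 1.602e-19 * 5.62e+14 * 1285
Step 3: sigma = 1.157e-01 S/cm

1.157e-01


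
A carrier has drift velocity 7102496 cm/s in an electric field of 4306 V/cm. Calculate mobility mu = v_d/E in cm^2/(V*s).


Step 1: mu = v_d / E
Step 2: mu = 7102496 / 4306
Step 3: mu = 1649.44 cm^2/(V*s)

1649.44


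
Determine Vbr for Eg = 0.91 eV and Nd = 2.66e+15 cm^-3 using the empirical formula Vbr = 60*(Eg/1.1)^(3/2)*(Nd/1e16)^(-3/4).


Step 1: Eg/1.1 = 0.91/1.1 = 0.827273
Step 2: (Eg/1.1)^1.5 = 0.827273^1.5 = 0.752442
Step 3: (Nd/1e16)^(-0.75) = (0.266)^(-0.75) = 2.699845
Step 4: Vbr = 60 * 0.752442 * 2.699845 = 121.9 V

121.9


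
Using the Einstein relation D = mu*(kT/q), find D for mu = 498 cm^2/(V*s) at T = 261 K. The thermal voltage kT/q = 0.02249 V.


Step 1: D = mu * (kT/q)
Step 2: D = 498 * 0.02249
Step 3: D = 11.2 cm^2/s

11.2


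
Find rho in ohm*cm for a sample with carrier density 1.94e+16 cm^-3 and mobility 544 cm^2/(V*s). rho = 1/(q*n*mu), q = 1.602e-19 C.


Step 1: sigma = q * n * mu = 1.602e-19 * 1.94e+16 * 544 = 1.69069e+00 S/cm
Step 2: rho = 1 / sigma = 1 / 1.69069e+00 = 0.5915 ohm*cm

0.5915


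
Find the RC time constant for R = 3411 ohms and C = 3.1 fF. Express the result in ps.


Step 1: tau = R * C
Step 2: tau = 3411 * 3.1 fF = 3411 * 3.1e-15 F
Step 3: tau = 1.05741e-11 s = 10.5741 ps

10.5741


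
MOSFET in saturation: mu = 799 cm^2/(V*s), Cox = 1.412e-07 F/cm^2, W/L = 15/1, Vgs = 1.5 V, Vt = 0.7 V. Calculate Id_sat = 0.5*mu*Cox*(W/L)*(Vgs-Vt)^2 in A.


Step 1: Overdrive voltage Vov = Vgs - Vt = 1.5 - 0.7 = 0.8 V
Step 2: W/L = 15/1 = 15
Step 3: Id = 0.5 * 799 * 1.412e-07 * 15 * 0.8^2
Step 4: Id = 5.42e-04 A

5.42e-04


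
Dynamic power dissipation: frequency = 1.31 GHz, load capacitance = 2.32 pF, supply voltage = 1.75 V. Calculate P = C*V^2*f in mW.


Step 1: V^2 = 1.75^2 = 3.0625 V^2
Step 2: P = C*V^2*f = 2.32e-12 F * 3.0625 * 1.31e9 Hz
Step 3: P = 9.30755e-03 W
Step 4: P = 9.308 mW

9.308


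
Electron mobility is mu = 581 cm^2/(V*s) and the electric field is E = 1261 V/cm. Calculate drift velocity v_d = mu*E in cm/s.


Step 1: v_d = mu * E
Step 2: v_d = 581 * 1261 = 732641
Step 3: v_d = 7.33e+05 cm/s

7.33e+05


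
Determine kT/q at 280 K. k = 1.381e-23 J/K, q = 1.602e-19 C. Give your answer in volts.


Step 1: kT = 1.381e-23 * 280 = 3.8668e-21 J
Step 2: Vt = kT/q = 3.8668e-21 / 1.602e-19
Step 3: Vt = 0.02414 V

0.02414


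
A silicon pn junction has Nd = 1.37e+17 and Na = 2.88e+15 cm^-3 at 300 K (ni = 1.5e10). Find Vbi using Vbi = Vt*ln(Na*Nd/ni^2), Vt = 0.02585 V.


Step 1: Compute Na*Nd/ni^2 = 2.88e+15 * 1.37e+17 / (1.5e10)^2 = 1.7536e+12
Step 2: ln(1.7536e+12) = 28.1927
Step 3: Vbi = 0.02585 * 28.1927 = 0.729 V

0.729


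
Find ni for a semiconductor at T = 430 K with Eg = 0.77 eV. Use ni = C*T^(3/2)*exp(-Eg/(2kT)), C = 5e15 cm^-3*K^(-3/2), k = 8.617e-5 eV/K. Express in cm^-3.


Step 1: Compute kT = 8.617e-5 * 430 = 0.0370531 eV
Step 2: Exponent = -Eg/(2kT) = -0.77/(2*0.0370531) = -10.39049
Step 3: T^(3/2) = 430^1.5 = 8916.67
Step 4: ni = 5e15 * 8916.67 * exp(-10.39049) = 1.37e+15 cm^-3

1.37e+15


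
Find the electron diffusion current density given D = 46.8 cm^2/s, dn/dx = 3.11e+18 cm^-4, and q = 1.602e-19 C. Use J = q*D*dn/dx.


Step 1: J = q * D * (dn/dx)
Step 2: J = 1.602e-19 * 46.8 * 3.11e+18
Step 3: J = 2.33e+01 A/cm^2

2.33e+01


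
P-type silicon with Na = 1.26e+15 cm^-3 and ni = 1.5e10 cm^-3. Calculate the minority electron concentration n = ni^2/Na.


Step 1: Majority hole concentration p ≈ Na = 1.26e+15 cm^-3
Step 2: n = ni^2 / Na = (1.5e10)^2 / 1.26e+15
Step 3: n = 1.79e+05 cm^-3

1.79e+05


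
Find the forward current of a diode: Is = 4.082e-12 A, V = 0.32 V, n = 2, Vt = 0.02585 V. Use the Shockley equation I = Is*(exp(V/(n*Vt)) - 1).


Step 1: V/(n*Vt) = 0.32/(2*0.02585) = 6.1896
Step 2: exp(6.1896) = 4.8765e+02
Step 3: I = 4.082e-12 * (4.8765e+02 - 1) = 1.99e-09 A

1.99e-09


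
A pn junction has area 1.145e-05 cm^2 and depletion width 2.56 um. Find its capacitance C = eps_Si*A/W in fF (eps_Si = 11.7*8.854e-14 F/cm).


Step 1: eps_Si = 11.7 * 8.854e-14 = 1.035918e-12 F/cm
Step 2: W in cm = 2.56 * 1e-4 = 2.56e-04 cm
Step 3: C = 1.035918e-12 * 1.145e-05 / 2.56e-04 = 4.633305e-14 F
Step 4: C = 46.33 fF

46.33


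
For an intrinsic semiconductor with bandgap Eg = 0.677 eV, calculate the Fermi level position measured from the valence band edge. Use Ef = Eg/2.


Step 1: For an intrinsic semiconductor, the Fermi level sits at midgap.
Step 2: Ef = Eg / 2 = 0.677 / 2 = 0.3385 eV

0.3385


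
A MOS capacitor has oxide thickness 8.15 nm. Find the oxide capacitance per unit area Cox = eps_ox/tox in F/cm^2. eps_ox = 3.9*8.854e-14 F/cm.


Step 1: eps_ox = 3.9 * 8.854e-14 = 3.45306e-13 F/cm
Step 2: tox in cm = 8.15 nm * 1e-7 = 8.1500e-07 cm
Step 3: Cox = 3.45306e-13 / 8.1500e-07 = 4.24e-07 F/cm^2

4.24e-07


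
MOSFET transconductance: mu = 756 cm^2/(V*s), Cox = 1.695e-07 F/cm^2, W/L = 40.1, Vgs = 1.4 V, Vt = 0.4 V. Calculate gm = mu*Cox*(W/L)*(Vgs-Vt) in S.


Step 1: Vov = Vgs - Vt = 1.4 - 0.4 = 1.0 V
Step 2: gm = mu * Cox * (W/L) * Vov
Step 3: gm = 756 * 1.695e-07 * 40.1 * 1.0 = 5.14e-03 S

5.14e-03


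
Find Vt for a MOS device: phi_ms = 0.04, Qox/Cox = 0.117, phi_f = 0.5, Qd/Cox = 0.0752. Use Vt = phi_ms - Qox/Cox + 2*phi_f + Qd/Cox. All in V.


Step 1: Vt = phi_ms - Qox/Cox + 2*phi_f + Qd/Cox
Step 2: Vt = 0.04 - 0.117 + 2*0.5 + 0.0752
Step 3: Vt = 0.04 - 0.117 + 1.0 + 0.0752
Step 4: Vt = 0.9982 V

0.9982


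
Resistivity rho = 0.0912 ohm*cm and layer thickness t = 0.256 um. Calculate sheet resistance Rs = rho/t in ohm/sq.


Step 1: Convert thickness to cm: t = 0.256 um = 2.5600e-05 cm
Step 2: Rs = rho / t = 0.0912 / 2.5600e-05
Step 3: Rs = 3562.5 ohm/sq

3562.5


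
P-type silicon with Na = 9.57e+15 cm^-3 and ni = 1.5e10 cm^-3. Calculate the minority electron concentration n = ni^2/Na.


Step 1: Majority hole concentration p ≈ Na = 9.57e+15 cm^-3
Step 2: n = ni^2 / Na = (1.5e10)^2 / 9.57e+15
Step 3: n = 2.35e+04 cm^-3

2.35e+04


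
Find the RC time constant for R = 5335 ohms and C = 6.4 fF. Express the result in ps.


Step 1: tau = R * C
Step 2: tau = 5335 * 6.4 fF = 5335 * 6.4e-15 F
Step 3: tau = 3.4144e-11 s = 34.144 ps

34.144


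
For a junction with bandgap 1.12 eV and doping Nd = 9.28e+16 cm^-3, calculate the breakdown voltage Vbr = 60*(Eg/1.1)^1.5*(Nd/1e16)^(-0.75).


Step 1: Eg/1.1 = 1.12/1.1 = 1.018182
Step 2: (Eg/1.1)^1.5 = 1.018182^1.5 = 1.027397
Step 3: (Nd/1e16)^(-0.75) = (9.28)^(-0.75) = 0.188078
Step 4: Vbr = 60 * 1.027397 * 0.188078 = 11.6 V

11.6


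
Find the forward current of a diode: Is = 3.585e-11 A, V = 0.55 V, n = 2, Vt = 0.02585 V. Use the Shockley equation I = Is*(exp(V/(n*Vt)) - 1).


Step 1: V/(n*Vt) = 0.55/(2*0.02585) = 10.6383
Step 2: exp(10.6383) = 4.1702e+04
Step 3: I = 3.585e-11 * (4.1702e+04 - 1) = 1.49e-06 A

1.49e-06


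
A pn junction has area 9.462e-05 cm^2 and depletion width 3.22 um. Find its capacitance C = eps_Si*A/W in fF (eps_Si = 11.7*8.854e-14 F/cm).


Step 1: eps_Si = 11.7 * 8.854e-14 = 1.035918e-12 F/cm
Step 2: W in cm = 3.22 * 1e-4 = 3.22e-04 cm
Step 3: C = 1.035918e-12 * 9.462e-05 / 3.22e-04 = 3.044055e-13 F
Step 4: C = 304.41 fF

304.41


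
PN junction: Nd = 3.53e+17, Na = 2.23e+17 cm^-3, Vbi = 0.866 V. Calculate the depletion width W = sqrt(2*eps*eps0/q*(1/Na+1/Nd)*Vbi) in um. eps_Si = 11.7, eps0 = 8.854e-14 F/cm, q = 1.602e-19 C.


Step 1: 1/Na + 1/Nd = 1/2.23e+17 + 1/3.53e+17 = 7.31717e-18
Step 2: 2*eps*eps0/q = 2*11.7*8.854e-14/1.602e-19 = 1.293281e+07
Step 3: W^2 = 1.293281e+07 * 7.31717e-18 * 0.866 = 8.19509e-11
Step 4: W = sqrt(8.19509e-11) = 9.053e-06 cm = 0.09053 um

0.09053


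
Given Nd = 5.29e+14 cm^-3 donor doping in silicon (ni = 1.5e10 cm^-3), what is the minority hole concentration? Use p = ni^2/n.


Step 1: Since Nd >> ni, n ≈ Nd = 5.29e+14 cm^-3
Step 2: p = ni^2 / n = (1.5e10)^2 / 5.29e+14
Step 3: p = 2.25e20 / 5.29e+14 = 4.25e+05 cm^-3

4.25e+05


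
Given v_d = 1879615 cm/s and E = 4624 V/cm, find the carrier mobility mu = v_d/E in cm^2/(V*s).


Step 1: mu = v_d / E
Step 2: mu = 1879615 / 4624
Step 3: mu = 406.49 cm^2/(V*s)

406.49


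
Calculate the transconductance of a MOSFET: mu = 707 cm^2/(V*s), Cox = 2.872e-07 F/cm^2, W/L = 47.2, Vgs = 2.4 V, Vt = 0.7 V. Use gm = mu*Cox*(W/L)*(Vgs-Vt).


Step 1: Vov = Vgs - Vt = 2.4 - 0.7 = 1.7 V
Step 2: gm = mu * Cox * (W/L) * Vov
Step 3: gm = 707 * 2.872e-07 * 47.2 * 1.7 = 1.63e-02 S

1.63e-02


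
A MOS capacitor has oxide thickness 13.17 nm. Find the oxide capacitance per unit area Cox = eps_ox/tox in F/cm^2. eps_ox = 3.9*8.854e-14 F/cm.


Step 1: eps_ox = 3.9 * 8.854e-14 = 3.45306e-13 F/cm
Step 2: tox in cm = 13.17 nm * 1e-7 = 1.3170e-06 cm
Step 3: Cox = 3.45306e-13 / 1.3170e-06 = 2.62e-07 F/cm^2

2.62e-07


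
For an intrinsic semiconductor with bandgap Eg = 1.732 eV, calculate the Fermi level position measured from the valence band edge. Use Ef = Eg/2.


Step 1: For an intrinsic semiconductor, the Fermi level sits at midgap.
Step 2: Ef = Eg / 2 = 1.732 / 2 = 0.866 eV

0.866


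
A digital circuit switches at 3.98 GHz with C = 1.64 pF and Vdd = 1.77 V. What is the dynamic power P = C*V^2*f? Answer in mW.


Step 1: V^2 = 1.77^2 = 3.1329 V^2
Step 2: P = C*V^2*f = 1.64e-12 F * 3.1329 * 3.98e9 Hz
Step 3: P = 2.044906488e-02 W
Step 4: P = 20.449 mW

20.449


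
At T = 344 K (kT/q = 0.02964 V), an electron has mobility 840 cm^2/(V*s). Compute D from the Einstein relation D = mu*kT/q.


Step 1: D = mu * (kT/q)
Step 2: D = 840 * 0.02964
Step 3: D = 24.9 cm^2/s

24.9


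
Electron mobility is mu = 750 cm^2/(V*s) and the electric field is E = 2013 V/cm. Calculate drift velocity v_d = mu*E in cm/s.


Step 1: v_d = mu * E
Step 2: v_d = 750 * 2013 = 1509750
Step 3: v_d = 1.51e+06 cm/s

1.51e+06


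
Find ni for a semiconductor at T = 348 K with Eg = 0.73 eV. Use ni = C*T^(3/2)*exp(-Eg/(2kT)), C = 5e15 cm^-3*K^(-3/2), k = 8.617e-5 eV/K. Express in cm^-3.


Step 1: Compute kT = 8.617e-5 * 348 = 0.02998716 eV
Step 2: Exponent = -Eg/(2kT) = -0.73/(2*0.02998716) = -12.17188
Step 3: T^(3/2) = 348^1.5 = 6491.86
Step 4: ni = 5e15 * 6491.86 * exp(-12.17188) = 1.68e+14 cm^-3

1.68e+14


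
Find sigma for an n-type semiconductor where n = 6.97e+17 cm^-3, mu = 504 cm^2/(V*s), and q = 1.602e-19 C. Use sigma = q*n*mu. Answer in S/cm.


Step 1: sigma = q * n * mu
Step 2: sigma = 1.602e-19 * 6.97e+17 * 504
Step 3: sigma = 5.628e+01 S/cm

5.628e+01


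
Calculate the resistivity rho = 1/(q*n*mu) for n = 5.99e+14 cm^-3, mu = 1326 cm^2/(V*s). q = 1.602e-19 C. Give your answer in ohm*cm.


Step 1: sigma = q * n * mu = 1.602e-19 * 5.99e+14 * 1326 = 1.27243e-01 S/cm
Step 2: rho = 1 / sigma = 1 / 1.27243e-01 = 7.859 ohm*cm

7.859


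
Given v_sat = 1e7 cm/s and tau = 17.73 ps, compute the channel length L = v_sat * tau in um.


Step 1: tau in seconds = 17.73 ps * 1e-12 = 1.7730e-11 s
Step 2: L = v_sat * tau = 1e7 * 1.7730e-11 = 1.7730e-04 cm
Step 3: L in um = 1.7730e-04 * 1e4 = 1.773 um

1.773


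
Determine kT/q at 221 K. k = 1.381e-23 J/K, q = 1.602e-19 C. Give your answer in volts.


Step 1: kT = 1.381e-23 * 221 = 3.05201e-21 J
Step 2: Vt = kT/q = 3.05201e-21 / 1.602e-19
Step 3: Vt = 0.01905 V

0.01905


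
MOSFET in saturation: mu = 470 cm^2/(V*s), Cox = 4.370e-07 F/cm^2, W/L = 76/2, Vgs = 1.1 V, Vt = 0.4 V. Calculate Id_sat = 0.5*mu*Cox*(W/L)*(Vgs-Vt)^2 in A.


Step 1: Overdrive voltage Vov = Vgs - Vt = 1.1 - 0.4 = 0.7 V
Step 2: W/L = 76/2 = 38
Step 3: Id = 0.5 * 470 * 4.370e-07 * 38 * 0.7^2
Step 4: Id = 1.91e-03 A

1.91e-03


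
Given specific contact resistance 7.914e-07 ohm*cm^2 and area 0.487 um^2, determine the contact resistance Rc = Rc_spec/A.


Step 1: Convert area to cm^2: 0.487 um^2 = 4.8700e-09 cm^2
Step 2: Rc = Rc_spec / A = 7.914e-07 / 4.8700e-09
Step 3: Rc = 1.63e+02 ohms

1.63e+02


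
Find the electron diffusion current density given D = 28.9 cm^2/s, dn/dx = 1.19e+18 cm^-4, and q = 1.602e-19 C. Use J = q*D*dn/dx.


Step 1: J = q * D * (dn/dx)
Step 2: J = 1.602e-19 * 28.9 * 1.19e+18
Step 3: J = 5.51e+00 A/cm^2

5.51e+00


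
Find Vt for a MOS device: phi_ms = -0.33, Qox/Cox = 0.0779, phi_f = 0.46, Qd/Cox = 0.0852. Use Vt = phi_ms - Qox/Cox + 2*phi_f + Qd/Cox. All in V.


Step 1: Vt = phi_ms - Qox/Cox + 2*phi_f + Qd/Cox
Step 2: Vt = -0.33 - 0.0779 + 2*0.46 + 0.0852
Step 3: Vt = -0.33 - 0.0779 + 0.92 + 0.0852
Step 4: Vt = 0.5973 V

0.5973


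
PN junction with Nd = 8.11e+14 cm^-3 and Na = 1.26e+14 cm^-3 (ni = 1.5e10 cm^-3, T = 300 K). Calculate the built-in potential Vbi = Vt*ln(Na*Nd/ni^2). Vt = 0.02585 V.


Step 1: Compute Na*Nd/ni^2 = 1.26e+14 * 8.11e+14 / (1.5e10)^2 = 4.5416e+08
Step 2: ln(4.5416e+08) = 19.9340
Step 3: Vbi = 0.02585 * 19.9340 = 0.515 V

0.515


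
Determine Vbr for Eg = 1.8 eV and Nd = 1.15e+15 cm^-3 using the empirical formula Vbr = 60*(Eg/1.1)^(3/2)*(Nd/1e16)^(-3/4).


Step 1: Eg/1.1 = 1.8/1.1 = 1.636364
Step 2: (Eg/1.1)^1.5 = 1.636364^1.5 = 2.093244
Step 3: (Nd/1e16)^(-0.75) = (0.115)^(-0.75) = 5.063801
Step 4: Vbr = 60 * 2.093244 * 5.063801 = 636.0 V

636.0


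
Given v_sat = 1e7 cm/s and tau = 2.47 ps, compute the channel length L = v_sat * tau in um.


Step 1: tau in seconds = 2.47 ps * 1e-12 = 2.4700e-12 s
Step 2: L = v_sat * tau = 1e7 * 2.4700e-12 = 2.4700e-05 cm
Step 3: L in um = 2.4700e-05 * 1e4 = 0.247 um

0.247


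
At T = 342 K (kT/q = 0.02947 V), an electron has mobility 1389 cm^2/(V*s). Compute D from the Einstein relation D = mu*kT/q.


Step 1: D = mu * (kT/q)
Step 2: D = 1389 * 0.02947
Step 3: D = 40.93 cm^2/s

40.93


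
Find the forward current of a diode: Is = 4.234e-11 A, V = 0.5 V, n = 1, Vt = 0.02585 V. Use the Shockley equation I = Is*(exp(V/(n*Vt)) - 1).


Step 1: V/(n*Vt) = 0.5/(1*0.02585) = 19.3424
Step 2: exp(19.3424) = 2.5136e+08
Step 3: I = 4.234e-11 * (2.5136e+08 - 1) = 1.06e-02 A

1.06e-02


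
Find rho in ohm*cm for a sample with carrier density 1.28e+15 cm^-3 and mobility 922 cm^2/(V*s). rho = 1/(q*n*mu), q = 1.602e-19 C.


Step 1: sigma = q * n * mu = 1.602e-19 * 1.28e+15 * 922 = 1.89062e-01 S/cm
Step 2: rho = 1 / sigma = 1 / 1.89062e-01 = 5.289 ohm*cm

5.289


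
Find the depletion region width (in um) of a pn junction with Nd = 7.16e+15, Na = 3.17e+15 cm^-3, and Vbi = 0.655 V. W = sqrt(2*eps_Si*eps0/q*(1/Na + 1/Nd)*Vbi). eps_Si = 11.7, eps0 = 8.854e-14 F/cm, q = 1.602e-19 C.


Step 1: 1/Na + 1/Nd = 1/3.17e+15 + 1/7.16e+15 = 4.55122e-16
Step 2: 2*eps*eps0/q = 2*11.7*8.854e-14/1.602e-19 = 1.293281e+07
Step 3: W^2 = 1.293281e+07 * 4.55122e-16 * 0.655 = 3.85533e-09
Step 4: W = sqrt(3.85533e-09) = 6.209e-05 cm = 0.6209 um

0.6209


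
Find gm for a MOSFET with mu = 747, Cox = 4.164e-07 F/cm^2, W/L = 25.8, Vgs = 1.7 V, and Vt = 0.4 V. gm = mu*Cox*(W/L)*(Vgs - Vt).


Step 1: Vov = Vgs - Vt = 1.7 - 0.4 = 1.3 V
Step 2: gm = mu * Cox * (W/L) * Vov
Step 3: gm = 747 * 4.164e-07 * 25.8 * 1.3 = 1.04e-02 S

1.04e-02


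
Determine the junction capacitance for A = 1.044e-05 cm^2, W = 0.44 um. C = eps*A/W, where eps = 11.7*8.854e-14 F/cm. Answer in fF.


Step 1: eps_Si = 11.7 * 8.854e-14 = 1.035918e-12 F/cm
Step 2: W in cm = 0.44 * 1e-4 = 4.40e-05 cm
Step 3: C = 1.035918e-12 * 1.044e-05 / 4.40e-05 = 2.457951e-13 F
Step 4: C = 245.8 fF

245.8


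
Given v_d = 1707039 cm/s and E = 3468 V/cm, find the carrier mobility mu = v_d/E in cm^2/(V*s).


Step 1: mu = v_d / E
Step 2: mu = 1707039 / 3468
Step 3: mu = 492.23 cm^2/(V*s)

492.23


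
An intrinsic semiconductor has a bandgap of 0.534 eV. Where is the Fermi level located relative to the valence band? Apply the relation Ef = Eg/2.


Step 1: For an intrinsic semiconductor, the Fermi level sits at midgap.
Step 2: Ef = Eg / 2 = 0.534 / 2 = 0.267 eV

0.267


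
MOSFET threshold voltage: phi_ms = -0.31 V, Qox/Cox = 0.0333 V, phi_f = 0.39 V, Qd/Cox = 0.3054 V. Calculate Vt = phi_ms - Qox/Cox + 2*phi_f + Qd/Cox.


Step 1: Vt = phi_ms - Qox/Cox + 2*phi_f + Qd/Cox
Step 2: Vt = -0.31 - 0.0333 + 2*0.39 + 0.3054
Step 3: Vt = -0.31 - 0.0333 + 0.78 + 0.3054
Step 4: Vt = 0.7421 V

0.7421


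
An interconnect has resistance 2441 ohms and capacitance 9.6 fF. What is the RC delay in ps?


Step 1: tau = R * C
Step 2: tau = 2441 * 9.6 fF = 2441 * 9.6e-15 F
Step 3: tau = 2.34336e-11 s = 23.4336 ps

23.4336


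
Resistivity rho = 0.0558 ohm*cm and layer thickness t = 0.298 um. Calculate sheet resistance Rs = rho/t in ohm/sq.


Step 1: Convert thickness to cm: t = 0.298 um = 2.9800e-05 cm
Step 2: Rs = rho / t = 0.0558 / 2.9800e-05
Step 3: Rs = 1872.5 ohm/sq

1872.5


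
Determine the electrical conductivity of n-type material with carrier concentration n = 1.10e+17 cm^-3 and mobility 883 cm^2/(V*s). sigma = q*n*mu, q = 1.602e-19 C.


Step 1: sigma = q * n * mu
Step 2: sigma = 1.602e-19 * 1.10e+17 * 883
Step 3: sigma = 1.556e+01 S/cm

1.556e+01


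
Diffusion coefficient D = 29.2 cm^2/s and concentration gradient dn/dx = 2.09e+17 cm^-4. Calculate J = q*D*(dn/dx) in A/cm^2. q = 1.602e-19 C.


Step 1: J = q * D * (dn/dx)
Step 2: J = 1.602e-19 * 29.2 * 2.09e+17
Step 3: J = 9.78e-01 A/cm^2

9.78e-01


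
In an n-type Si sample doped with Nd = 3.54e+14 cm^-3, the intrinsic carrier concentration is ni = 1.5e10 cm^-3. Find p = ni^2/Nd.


Step 1: Since Nd >> ni, n ≈ Nd = 3.54e+14 cm^-3
Step 2: p = ni^2 / n = (1.5e10)^2 / 3.54e+14
Step 3: p = 2.25e20 / 3.54e+14 = 6.36e+05 cm^-3

6.36e+05


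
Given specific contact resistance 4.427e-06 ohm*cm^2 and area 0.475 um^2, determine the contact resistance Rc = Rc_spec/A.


Step 1: Convert area to cm^2: 0.475 um^2 = 4.7500e-09 cm^2
Step 2: Rc = Rc_spec / A = 4.427e-06 / 4.7500e-09
Step 3: Rc = 9.32e+02 ohms

9.32e+02


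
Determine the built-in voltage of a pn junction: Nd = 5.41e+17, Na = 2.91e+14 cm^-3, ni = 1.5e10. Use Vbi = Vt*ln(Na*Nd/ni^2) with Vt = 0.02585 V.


Step 1: Compute Na*Nd/ni^2 = 2.91e+14 * 5.41e+17 / (1.5e10)^2 = 6.9969e+11
Step 2: ln(6.9969e+11) = 27.2739
Step 3: Vbi = 0.02585 * 27.2739 = 0.705 V

0.705


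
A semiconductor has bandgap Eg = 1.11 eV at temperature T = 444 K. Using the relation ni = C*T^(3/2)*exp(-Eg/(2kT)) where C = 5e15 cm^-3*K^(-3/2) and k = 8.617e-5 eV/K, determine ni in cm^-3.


Step 1: Compute kT = 8.617e-5 * 444 = 0.03825948 eV
Step 2: Exponent = -Eg/(2kT) = -1.11/(2*0.03825948) = -14.50621
Step 3: T^(3/2) = 444^1.5 = 9355.66
Step 4: ni = 5e15 * 9355.66 * exp(-14.50621) = 2.34e+13 cm^-3

2.34e+13


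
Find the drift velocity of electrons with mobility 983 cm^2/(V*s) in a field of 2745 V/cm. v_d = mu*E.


Step 1: v_d = mu * E
Step 2: v_d = 983 * 2745 = 2698335
Step 3: v_d = 2.70e+06 cm/s

2.70e+06


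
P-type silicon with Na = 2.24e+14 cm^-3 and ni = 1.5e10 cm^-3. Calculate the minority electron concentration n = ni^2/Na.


Step 1: Majority hole concentration p ≈ Na = 2.24e+14 cm^-3
Step 2: n = ni^2 / Na = (1.5e10)^2 / 2.24e+14
Step 3: n = 1.00e+06 cm^-3

1.00e+06


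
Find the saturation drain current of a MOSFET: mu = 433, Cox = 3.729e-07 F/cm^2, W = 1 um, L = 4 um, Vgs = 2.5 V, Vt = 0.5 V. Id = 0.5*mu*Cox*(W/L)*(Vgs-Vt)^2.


Step 1: Overdrive voltage Vov = Vgs - Vt = 2.5 - 0.5 = 2.0 V
Step 2: W/L = 1/4 = 0.25
Step 3: Id = 0.5 * 433 * 3.729e-07 * 0.25 * 2.0^2
Step 4: Id = 8.07e-05 A

8.07e-05


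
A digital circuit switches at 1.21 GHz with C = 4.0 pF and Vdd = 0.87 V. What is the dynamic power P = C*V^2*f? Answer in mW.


Step 1: V^2 = 0.87^2 = 0.7569 V^2
Step 2: P = C*V^2*f = 4.0e-12 F * 0.7569 * 1.21e9 Hz
Step 3: P = 3.663396e-03 W
Step 4: P = 3.663 mW

3.663


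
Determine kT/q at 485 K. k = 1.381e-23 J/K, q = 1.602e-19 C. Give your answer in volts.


Step 1: kT = 1.381e-23 * 485 = 6.69785e-21 J
Step 2: Vt = kT/q = 6.69785e-21 / 1.602e-19
Step 3: Vt = 0.04181 V

0.04181


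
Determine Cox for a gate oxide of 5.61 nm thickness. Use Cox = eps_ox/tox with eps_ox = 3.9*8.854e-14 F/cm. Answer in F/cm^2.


Step 1: eps_ox = 3.9 * 8.854e-14 = 3.45306e-13 F/cm
Step 2: tox in cm = 5.61 nm * 1e-7 = 5.6100e-07 cm
Step 3: Cox = 3.45306e-13 / 5.6100e-07 = 6.16e-07 F/cm^2

6.16e-07


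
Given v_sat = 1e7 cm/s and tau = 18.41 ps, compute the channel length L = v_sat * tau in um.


Step 1: tau in seconds = 18.41 ps * 1e-12 = 1.8410e-11 s
Step 2: L = v_sat * tau = 1e7 * 1.8410e-11 = 1.8410e-04 cm
Step 3: L in um = 1.8410e-04 * 1e4 = 1.841 um

1.841


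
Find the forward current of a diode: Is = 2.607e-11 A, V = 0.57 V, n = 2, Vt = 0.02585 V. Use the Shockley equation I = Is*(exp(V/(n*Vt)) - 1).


Step 1: V/(n*Vt) = 0.57/(2*0.02585) = 11.0251
Step 2: exp(11.0251) = 6.1396e+04
Step 3: I = 2.607e-11 * (6.1396e+04 - 1) = 1.60e-06 A

1.60e-06


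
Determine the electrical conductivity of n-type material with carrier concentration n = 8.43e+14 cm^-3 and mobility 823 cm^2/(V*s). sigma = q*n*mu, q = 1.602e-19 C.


Step 1: sigma = q * n * mu
Step 2: sigma = 1.602e-19 * 8.43e+14 * 823
Step 3: sigma = 1.111e-01 S/cm

1.111e-01


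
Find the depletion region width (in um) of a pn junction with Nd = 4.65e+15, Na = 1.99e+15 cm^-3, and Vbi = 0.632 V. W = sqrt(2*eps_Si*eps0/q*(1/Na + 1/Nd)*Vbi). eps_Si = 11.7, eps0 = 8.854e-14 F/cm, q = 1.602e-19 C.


Step 1: 1/Na + 1/Nd = 1/1.99e+15 + 1/4.65e+15 = 7.17566e-16
Step 2: 2*eps*eps0/q = 2*11.7*8.854e-14/1.602e-19 = 1.293281e+07
Step 3: W^2 = 1.293281e+07 * 7.17566e-16 * 0.632 = 5.86505e-09
Step 4: W = sqrt(5.86505e-09) = 7.658e-05 cm = 0.7658 um

0.7658


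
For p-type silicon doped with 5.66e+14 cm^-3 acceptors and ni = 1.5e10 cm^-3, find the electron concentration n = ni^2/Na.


Step 1: Majority hole concentration p ≈ Na = 5.66e+14 cm^-3
Step 2: n = ni^2 / Na = (1.5e10)^2 / 5.66e+14
Step 3: n = 3.98e+05 cm^-3

3.98e+05


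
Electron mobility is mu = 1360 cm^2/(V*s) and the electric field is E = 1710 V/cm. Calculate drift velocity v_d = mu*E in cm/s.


Step 1: v_d = mu * E
Step 2: v_d = 1360 * 1710 = 2325600
Step 3: v_d = 2.33e+06 cm/s

2.33e+06


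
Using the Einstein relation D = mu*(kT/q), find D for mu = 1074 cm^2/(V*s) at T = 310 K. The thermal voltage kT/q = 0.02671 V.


Step 1: D = mu * (kT/q)
Step 2: D = 1074 * 0.02671
Step 3: D = 28.69 cm^2/s

28.69


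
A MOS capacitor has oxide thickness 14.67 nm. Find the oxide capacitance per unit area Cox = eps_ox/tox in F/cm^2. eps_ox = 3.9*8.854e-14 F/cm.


Step 1: eps_ox = 3.9 * 8.854e-14 = 3.45306e-13 F/cm
Step 2: tox in cm = 14.67 nm * 1e-7 = 1.4670e-06 cm
Step 3: Cox = 3.45306e-13 / 1.4670e-06 = 2.35e-07 F/cm^2

2.35e-07


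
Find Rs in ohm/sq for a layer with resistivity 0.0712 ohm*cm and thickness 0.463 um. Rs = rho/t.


Step 1: Convert thickness to cm: t = 0.463 um = 4.6300e-05 cm
Step 2: Rs = rho / t = 0.0712 / 4.6300e-05
Step 3: Rs = 1537.8 ohm/sq

1537.8


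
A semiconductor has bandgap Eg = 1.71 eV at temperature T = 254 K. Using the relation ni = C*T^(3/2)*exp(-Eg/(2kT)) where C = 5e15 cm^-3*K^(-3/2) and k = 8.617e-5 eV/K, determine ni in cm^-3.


Step 1: Compute kT = 8.617e-5 * 254 = 0.02188718 eV
Step 2: Exponent = -Eg/(2kT) = -1.71/(2*0.02188718) = -39.06396
Step 3: T^(3/2) = 254^1.5 = 4048.09
Step 4: ni = 5e15 * 4048.09 * exp(-39.06396) = 2.19e+02 cm^-3

2.19e+02


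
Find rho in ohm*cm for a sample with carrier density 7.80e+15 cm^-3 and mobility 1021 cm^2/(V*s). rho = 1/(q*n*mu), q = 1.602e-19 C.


Step 1: sigma = q * n * mu = 1.602e-19 * 7.80e+15 * 1021 = 1.27580e+00 S/cm
Step 2: rho = 1 / sigma = 1 / 1.27580e+00 = 0.7838 ohm*cm

0.7838


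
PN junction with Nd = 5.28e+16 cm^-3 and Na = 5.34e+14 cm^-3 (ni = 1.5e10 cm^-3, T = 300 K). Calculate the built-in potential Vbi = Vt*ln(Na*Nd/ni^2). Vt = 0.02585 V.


Step 1: Compute Na*Nd/ni^2 = 5.34e+14 * 5.28e+16 / (1.5e10)^2 = 1.2531e+11
Step 2: ln(1.2531e+11) = 25.5541
Step 3: Vbi = 0.02585 * 25.5541 = 0.661 V

0.661


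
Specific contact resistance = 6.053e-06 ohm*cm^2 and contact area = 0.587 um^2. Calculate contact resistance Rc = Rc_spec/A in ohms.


Step 1: Convert area to cm^2: 0.587 um^2 = 5.8700e-09 cm^2
Step 2: Rc = Rc_spec / A = 6.053e-06 / 5.8700e-09
Step 3: Rc = 1.03e+03 ohms

1.03e+03


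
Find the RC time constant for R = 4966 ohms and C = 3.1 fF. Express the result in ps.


Step 1: tau = R * C
Step 2: tau = 4966 * 3.1 fF = 4966 * 3.1e-15 F
Step 3: tau = 1.53946e-11 s = 15.3946 ps

15.3946


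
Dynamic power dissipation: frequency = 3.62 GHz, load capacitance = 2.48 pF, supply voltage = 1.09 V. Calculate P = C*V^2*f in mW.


Step 1: V^2 = 1.09^2 = 1.1881 V^2
Step 2: P = C*V^2*f = 2.48e-12 F * 1.1881 * 3.62e9 Hz
Step 3: P = 1.066628656e-02 W
Step 4: P = 10.666 mW

10.666


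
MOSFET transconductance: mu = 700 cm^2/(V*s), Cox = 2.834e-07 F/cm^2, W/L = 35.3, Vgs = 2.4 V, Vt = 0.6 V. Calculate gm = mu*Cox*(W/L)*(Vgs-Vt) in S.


Step 1: Vov = Vgs - Vt = 2.4 - 0.6 = 1.8 V
Step 2: gm = mu * Cox * (W/L) * Vov
Step 3: gm = 700 * 2.834e-07 * 35.3 * 1.8 = 1.26e-02 S

1.26e-02


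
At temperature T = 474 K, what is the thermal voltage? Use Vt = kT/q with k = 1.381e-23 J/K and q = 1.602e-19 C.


Step 1: kT = 1.381e-23 * 474 = 6.54594e-21 J
Step 2: Vt = kT/q = 6.54594e-21 / 1.602e-19
Step 3: Vt = 0.04086 V

0.04086


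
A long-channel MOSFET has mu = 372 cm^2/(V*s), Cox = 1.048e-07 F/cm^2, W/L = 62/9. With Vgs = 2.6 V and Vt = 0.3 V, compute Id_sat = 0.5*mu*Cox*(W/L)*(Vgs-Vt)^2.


Step 1: Overdrive voltage Vov = Vgs - Vt = 2.6 - 0.3 = 2.3 V
Step 2: W/L = 62/9 = 6.88889
Step 3: Id = 0.5 * 372 * 1.048e-07 * 6.88889 * 2.3^2
Step 4: Id = 7.10e-04 A

7.10e-04


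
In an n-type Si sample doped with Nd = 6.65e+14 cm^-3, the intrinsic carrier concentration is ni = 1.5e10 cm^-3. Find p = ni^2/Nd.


Step 1: Since Nd >> ni, n ≈ Nd = 6.65e+14 cm^-3
Step 2: p = ni^2 / n = (1.5e10)^2 / 6.65e+14
Step 3: p = 2.25e20 / 6.65e+14 = 3.38e+05 cm^-3

3.38e+05


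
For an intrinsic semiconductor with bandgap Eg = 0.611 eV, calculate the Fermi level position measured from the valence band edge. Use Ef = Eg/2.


Step 1: For an intrinsic semiconductor, the Fermi level sits at midgap.
Step 2: Ef = Eg / 2 = 0.611 / 2 = 0.3055 eV

0.3055


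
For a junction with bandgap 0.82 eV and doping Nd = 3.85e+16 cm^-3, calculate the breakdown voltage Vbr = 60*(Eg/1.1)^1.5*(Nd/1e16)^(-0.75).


Step 1: Eg/1.1 = 0.82/1.1 = 0.745455
Step 2: (Eg/1.1)^1.5 = 0.745455^1.5 = 0.643624
Step 3: (Nd/1e16)^(-0.75) = (3.85)^(-0.75) = 0.363835
Step 4: Vbr = 60 * 0.643624 * 0.363835 = 14.1 V

14.1


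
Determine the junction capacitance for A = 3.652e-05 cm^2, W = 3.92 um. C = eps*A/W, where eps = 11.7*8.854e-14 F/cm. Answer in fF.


Step 1: eps_Si = 11.7 * 8.854e-14 = 1.035918e-12 F/cm
Step 2: W in cm = 3.92 * 1e-4 = 3.92e-04 cm
Step 3: C = 1.035918e-12 * 3.652e-05 / 3.92e-04 = 9.650950e-14 F
Step 4: C = 96.51 fF

96.51


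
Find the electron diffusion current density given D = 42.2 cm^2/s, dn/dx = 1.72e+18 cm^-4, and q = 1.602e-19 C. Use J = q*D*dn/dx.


Step 1: J = q * D * (dn/dx)
Step 2: J = 1.602e-19 * 42.2 * 1.72e+18
Step 3: J = 1.16e+01 A/cm^2

1.16e+01


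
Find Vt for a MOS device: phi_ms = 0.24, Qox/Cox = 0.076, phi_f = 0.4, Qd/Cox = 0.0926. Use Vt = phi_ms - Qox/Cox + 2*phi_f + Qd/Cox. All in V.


Step 1: Vt = phi_ms - Qox/Cox + 2*phi_f + Qd/Cox
Step 2: Vt = 0.24 - 0.076 + 2*0.4 + 0.0926
Step 3: Vt = 0.24 - 0.076 + 0.8 + 0.0926
Step 4: Vt = 1.0566 V

1.0566


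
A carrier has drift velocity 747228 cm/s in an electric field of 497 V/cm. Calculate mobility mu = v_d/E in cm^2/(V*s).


Step 1: mu = v_d / E
Step 2: mu = 747228 / 497
Step 3: mu = 1503.48 cm^2/(V*s)

1503.48


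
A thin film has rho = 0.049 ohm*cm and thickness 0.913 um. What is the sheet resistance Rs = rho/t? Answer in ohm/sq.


Step 1: Convert thickness to cm: t = 0.913 um = 9.1300e-05 cm
Step 2: Rs = rho / t = 0.049 / 9.1300e-05
Step 3: Rs = 536.7 ohm/sq

536.7


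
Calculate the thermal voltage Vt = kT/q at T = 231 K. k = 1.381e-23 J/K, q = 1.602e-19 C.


Step 1: kT = 1.381e-23 * 231 = 3.19011e-21 J
Step 2: Vt = kT/q = 3.19011e-21 / 1.602e-19
Step 3: Vt = 0.01991 V

0.01991


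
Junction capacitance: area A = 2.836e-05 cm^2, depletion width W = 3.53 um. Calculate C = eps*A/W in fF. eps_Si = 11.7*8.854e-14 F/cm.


Step 1: eps_Si = 11.7 * 8.854e-14 = 1.035918e-12 F/cm
Step 2: W in cm = 3.53 * 1e-4 = 3.53e-04 cm
Step 3: C = 1.035918e-12 * 2.836e-05 / 3.53e-04 = 8.322559e-14 F
Step 4: C = 83.23 fF

83.23


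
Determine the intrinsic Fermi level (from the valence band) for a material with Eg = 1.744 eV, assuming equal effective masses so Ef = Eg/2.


Step 1: For an intrinsic semiconductor, the Fermi level sits at midgap.
Step 2: Ef = Eg / 2 = 1.744 / 2 = 0.872 eV

0.872


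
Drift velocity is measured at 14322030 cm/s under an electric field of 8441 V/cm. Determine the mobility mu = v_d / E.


Step 1: mu = v_d / E
Step 2: mu = 14322030 / 8441
Step 3: mu = 1696.72 cm^2/(V*s)

1696.72


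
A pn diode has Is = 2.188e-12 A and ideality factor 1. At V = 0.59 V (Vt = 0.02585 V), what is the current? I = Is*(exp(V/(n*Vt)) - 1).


Step 1: V/(n*Vt) = 0.59/(1*0.02585) = 22.8240
Step 2: exp(22.8240) = 8.1722e+09
Step 3: I = 2.188e-12 * (8.1722e+09 - 1) = 1.79e-02 A

1.79e-02


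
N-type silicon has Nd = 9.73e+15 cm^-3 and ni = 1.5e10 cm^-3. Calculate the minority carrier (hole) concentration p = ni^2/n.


Step 1: Since Nd >> ni, n ≈ Nd = 9.73e+15 cm^-3
Step 2: p = ni^2 / n = (1.5e10)^2 / 9.73e+15
Step 3: p = 2.25e20 / 9.73e+15 = 2.31e+04 cm^-3

2.31e+04


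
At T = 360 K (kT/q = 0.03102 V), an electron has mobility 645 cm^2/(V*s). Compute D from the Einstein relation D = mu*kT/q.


Step 1: D = mu * (kT/q)
Step 2: D = 645 * 0.03102
Step 3: D = 20.01 cm^2/s

20.01


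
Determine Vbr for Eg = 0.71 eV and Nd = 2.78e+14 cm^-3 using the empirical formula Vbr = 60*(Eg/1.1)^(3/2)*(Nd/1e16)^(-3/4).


Step 1: Eg/1.1 = 0.71/1.1 = 0.645455
Step 2: (Eg/1.1)^1.5 = 0.645455^1.5 = 0.518560
Step 3: (Nd/1e16)^(-0.75) = (0.0278)^(-0.75) = 14.688126
Step 4: Vbr = 60 * 0.518560 * 14.688126 = 457.0 V

457.0


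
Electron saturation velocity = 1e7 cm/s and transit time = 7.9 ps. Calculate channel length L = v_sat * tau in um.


Step 1: tau in seconds = 7.9 ps * 1e-12 = 7.9000e-12 s
Step 2: L = v_sat * tau = 1e7 * 7.9000e-12 = 7.9000e-05 cm
Step 3: L in um = 7.9000e-05 * 1e4 = 0.79 um

0.79


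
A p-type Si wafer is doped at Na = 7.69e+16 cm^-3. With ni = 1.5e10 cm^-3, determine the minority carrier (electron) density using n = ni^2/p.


Step 1: Majority hole concentration p ≈ Na = 7.69e+16 cm^-3
Step 2: n = ni^2 / Na = (1.5e10)^2 / 7.69e+16
Step 3: n = 2.93e+03 cm^-3

2.93e+03


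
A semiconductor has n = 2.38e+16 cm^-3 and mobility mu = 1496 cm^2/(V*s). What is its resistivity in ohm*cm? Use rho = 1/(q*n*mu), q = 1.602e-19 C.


Step 1: sigma = q * n * mu = 1.602e-19 * 2.38e+16 * 1496 = 5.70389e+00 S/cm
Step 2: rho = 1 / sigma = 1 / 5.70389e+00 = 0.1753 ohm*cm

0.1753


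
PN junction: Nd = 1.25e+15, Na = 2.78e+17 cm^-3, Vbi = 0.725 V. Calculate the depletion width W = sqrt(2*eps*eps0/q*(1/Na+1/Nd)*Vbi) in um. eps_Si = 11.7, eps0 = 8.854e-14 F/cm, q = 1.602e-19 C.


Step 1: 1/Na + 1/Nd = 1/2.78e+17 + 1/1.25e+15 = 8.03597e-16
Step 2: 2*eps*eps0/q = 2*11.7*8.854e-14/1.602e-19 = 1.293281e+07
Step 3: W^2 = 1.293281e+07 * 8.03597e-16 * 0.725 = 7.53476e-09
Step 4: W = sqrt(7.53476e-09) = 8.680e-05 cm = 0.868 um

0.868


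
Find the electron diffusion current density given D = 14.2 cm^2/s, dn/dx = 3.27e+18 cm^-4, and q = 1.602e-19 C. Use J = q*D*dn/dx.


Step 1: J = q * D * (dn/dx)
Step 2: J = 1.602e-19 * 14.2 * 3.27e+18
Step 3: J = 7.44e+00 A/cm^2

7.44e+00


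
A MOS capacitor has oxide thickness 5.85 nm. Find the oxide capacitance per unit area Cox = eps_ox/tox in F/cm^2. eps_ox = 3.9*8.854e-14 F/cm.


Step 1: eps_ox = 3.9 * 8.854e-14 = 3.45306e-13 F/cm
Step 2: tox in cm = 5.85 nm * 1e-7 = 5.8500e-07 cm
Step 3: Cox = 3.45306e-13 / 5.8500e-07 = 5.90e-07 F/cm^2

5.90e-07


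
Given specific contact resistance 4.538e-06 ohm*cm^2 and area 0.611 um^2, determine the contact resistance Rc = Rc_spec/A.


Step 1: Convert area to cm^2: 0.611 um^2 = 6.1100e-09 cm^2
Step 2: Rc = Rc_spec / A = 4.538e-06 / 6.1100e-09
Step 3: Rc = 7.43e+02 ohms

7.43e+02


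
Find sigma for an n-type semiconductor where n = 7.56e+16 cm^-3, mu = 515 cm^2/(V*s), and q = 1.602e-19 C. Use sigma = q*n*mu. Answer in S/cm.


Step 1: sigma = q * n * mu
Step 2: sigma = 1.602e-19 * 7.56e+16 * 515
Step 3: sigma = 6.237e+00 S/cm

6.237e+00


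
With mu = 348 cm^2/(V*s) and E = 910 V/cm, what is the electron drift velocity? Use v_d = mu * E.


Step 1: v_d = mu * E
Step 2: v_d = 348 * 910 = 316680
Step 3: v_d = 3.17e+05 cm/s

3.17e+05


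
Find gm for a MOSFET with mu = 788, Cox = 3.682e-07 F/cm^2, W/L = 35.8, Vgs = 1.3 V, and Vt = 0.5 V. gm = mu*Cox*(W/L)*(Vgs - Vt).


Step 1: Vov = Vgs - Vt = 1.3 - 0.5 = 0.8 V
Step 2: gm = mu * Cox * (W/L) * Vov
Step 3: gm = 788 * 3.682e-07 * 35.8 * 0.8 = 8.31e-03 S

8.31e-03


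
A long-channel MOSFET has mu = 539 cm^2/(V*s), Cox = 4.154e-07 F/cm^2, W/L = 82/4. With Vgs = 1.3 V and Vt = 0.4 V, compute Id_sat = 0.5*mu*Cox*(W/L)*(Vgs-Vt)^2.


Step 1: Overdrive voltage Vov = Vgs - Vt = 1.3 - 0.4 = 0.9 V
Step 2: W/L = 82/4 = 20.5
Step 3: Id = 0.5 * 539 * 4.154e-07 * 20.5 * 0.9^2
Step 4: Id = 1.86e-03 A

1.86e-03


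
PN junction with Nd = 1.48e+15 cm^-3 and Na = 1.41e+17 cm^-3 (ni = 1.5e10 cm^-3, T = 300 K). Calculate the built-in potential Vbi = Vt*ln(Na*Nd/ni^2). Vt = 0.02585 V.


Step 1: Compute Na*Nd/ni^2 = 1.41e+17 * 1.48e+15 / (1.5e10)^2 = 9.2747e+11
Step 2: ln(9.2747e+11) = 27.5557
Step 3: Vbi = 0.02585 * 27.5557 = 0.712 V

0.712


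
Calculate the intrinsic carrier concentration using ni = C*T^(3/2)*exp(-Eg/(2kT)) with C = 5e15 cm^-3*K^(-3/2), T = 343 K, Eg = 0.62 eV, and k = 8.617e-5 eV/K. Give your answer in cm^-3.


Step 1: Compute kT = 8.617e-5 * 343 = 0.02955631 eV
Step 2: Exponent = -Eg/(2kT) = -0.62/(2*0.02955631) = -10.48845
Step 3: T^(3/2) = 343^1.5 = 6352.45
Step 4: ni = 5e15 * 6352.45 * exp(-10.48845) = 8.85e+14 cm^-3

8.85e+14


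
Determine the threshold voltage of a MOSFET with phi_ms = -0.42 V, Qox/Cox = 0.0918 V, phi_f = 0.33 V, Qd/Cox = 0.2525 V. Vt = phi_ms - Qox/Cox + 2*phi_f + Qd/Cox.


Step 1: Vt = phi_ms - Qox/Cox + 2*phi_f + Qd/Cox
Step 2: Vt = -0.42 - 0.0918 + 2*0.33 + 0.2525
Step 3: Vt = -0.42 - 0.0918 + 0.66 + 0.2525
Step 4: Vt = 0.4007 V

0.4007


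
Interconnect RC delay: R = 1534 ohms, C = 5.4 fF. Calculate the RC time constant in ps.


Step 1: tau = R * C
Step 2: tau = 1534 * 5.4 fF = 1534 * 5.4e-15 F
Step 3: tau = 8.2836e-12 s = 8.2836 ps

8.2836


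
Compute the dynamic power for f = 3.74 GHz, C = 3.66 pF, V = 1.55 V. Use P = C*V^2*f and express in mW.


Step 1: V^2 = 1.55^2 = 2.4025 V^2
Step 2: P = C*V^2*f = 3.66e-12 F * 2.4025 * 3.74e9 Hz
Step 3: P = 3.2886381e-02 W
Step 4: P = 32.886 mW

32.886


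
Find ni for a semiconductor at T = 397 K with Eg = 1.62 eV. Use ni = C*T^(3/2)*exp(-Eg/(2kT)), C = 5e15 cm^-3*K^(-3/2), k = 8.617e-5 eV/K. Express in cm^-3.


Step 1: Compute kT = 8.617e-5 * 397 = 0.03420949 eV
Step 2: Exponent = -Eg/(2kT) = -1.62/(2*0.03420949) = -23.67764
Step 3: T^(3/2) = 397^1.5 = 7910.17
Step 4: ni = 5e15 * 7910.17 * exp(-23.67764) = 2.06e+09 cm^-3

2.06e+09


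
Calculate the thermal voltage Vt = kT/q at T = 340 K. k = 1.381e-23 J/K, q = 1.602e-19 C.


Step 1: kT = 1.381e-23 * 340 = 4.6954e-21 J
Step 2: Vt = kT/q = 4.6954e-21 / 1.602e-19
Step 3: Vt = 0.02931 V

0.02931


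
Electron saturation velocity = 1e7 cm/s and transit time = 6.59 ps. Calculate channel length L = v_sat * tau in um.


Step 1: tau in seconds = 6.59 ps * 1e-12 = 6.5900e-12 s
Step 2: L = v_sat * tau = 1e7 * 6.5900e-12 = 6.5900e-05 cm
Step 3: L in um = 6.5900e-05 * 1e4 = 0.659 um

0.659


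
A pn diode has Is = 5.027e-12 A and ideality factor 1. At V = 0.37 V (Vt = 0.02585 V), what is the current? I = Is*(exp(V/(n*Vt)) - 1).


Step 1: V/(n*Vt) = 0.37/(1*0.02585) = 14.3133
Step 2: exp(14.3133) = 1.6451e+06
Step 3: I = 5.027e-12 * (1.6451e+06 - 1) = 8.27e-06 A

8.27e-06


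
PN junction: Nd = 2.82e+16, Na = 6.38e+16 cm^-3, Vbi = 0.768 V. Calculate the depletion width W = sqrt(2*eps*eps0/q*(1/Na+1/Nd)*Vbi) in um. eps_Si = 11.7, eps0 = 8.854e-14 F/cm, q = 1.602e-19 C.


Step 1: 1/Na + 1/Nd = 1/6.38e+16 + 1/2.82e+16 = 5.11350e-17
Step 2: 2*eps*eps0/q = 2*11.7*8.854e-14/1.602e-19 = 1.293281e+07
Step 3: W^2 = 1.293281e+07 * 5.11350e-17 * 0.768 = 5.07893e-10
Step 4: W = sqrt(5.07893e-10) = 2.254e-05 cm = 0.2254 um

0.2254


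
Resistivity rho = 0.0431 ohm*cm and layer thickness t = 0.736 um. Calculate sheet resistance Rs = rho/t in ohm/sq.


Step 1: Convert thickness to cm: t = 0.736 um = 7.3600e-05 cm
Step 2: Rs = rho / t = 0.0431 / 7.3600e-05
Step 3: Rs = 585.6 ohm/sq

585.6


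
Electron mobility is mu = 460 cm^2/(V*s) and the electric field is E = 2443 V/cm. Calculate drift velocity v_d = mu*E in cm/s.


Step 1: v_d = mu * E
Step 2: v_d = 460 * 2443 = 1123780
Step 3: v_d = 1.12e+06 cm/s

1.12e+06


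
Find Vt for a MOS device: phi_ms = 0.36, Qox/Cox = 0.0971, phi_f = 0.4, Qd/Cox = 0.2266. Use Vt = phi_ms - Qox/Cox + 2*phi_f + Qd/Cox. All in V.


Step 1: Vt = phi_ms - Qox/Cox + 2*phi_f + Qd/Cox
Step 2: Vt = 0.36 - 0.0971 + 2*0.4 + 0.2266
Step 3: Vt = 0.36 - 0.0971 + 0.8 + 0.2266
Step 4: Vt = 1.2895 V

1.2895


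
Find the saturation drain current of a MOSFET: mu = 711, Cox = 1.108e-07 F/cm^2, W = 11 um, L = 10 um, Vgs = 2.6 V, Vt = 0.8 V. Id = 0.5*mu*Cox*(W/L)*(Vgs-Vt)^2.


Step 1: Overdrive voltage Vov = Vgs - Vt = 2.6 - 0.8 = 1.8 V
Step 2: W/L = 11/10 = 1.1
Step 3: Id = 0.5 * 711 * 1.108e-07 * 1.1 * 1.8^2
Step 4: Id = 1.40e-04 A

1.40e-04


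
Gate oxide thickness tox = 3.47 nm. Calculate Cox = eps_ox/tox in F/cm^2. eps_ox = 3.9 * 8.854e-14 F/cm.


Step 1: eps_ox = 3.9 * 8.854e-14 = 3.45306e-13 F/cm
Step 2: tox in cm = 3.47 nm * 1e-7 = 3.4700e-07 cm
Step 3: Cox = 3.45306e-13 / 3.4700e-07 = 9.95e-07 F/cm^2

9.95e-07


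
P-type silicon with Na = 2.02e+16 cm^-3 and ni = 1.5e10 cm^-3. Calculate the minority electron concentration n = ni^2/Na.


Step 1: Majority hole concentration p ≈ Na = 2.02e+16 cm^-3
Step 2: n = ni^2 / Na = (1.5e10)^2 / 2.02e+16
Step 3: n = 1.11e+04 cm^-3

1.11e+04


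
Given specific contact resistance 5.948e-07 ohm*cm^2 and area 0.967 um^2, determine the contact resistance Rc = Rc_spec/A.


Step 1: Convert area to cm^2: 0.967 um^2 = 9.6700e-09 cm^2
Step 2: Rc = Rc_spec / A = 5.948e-07 / 9.6700e-09
Step 3: Rc = 6.15e+01 ohms

6.15e+01
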